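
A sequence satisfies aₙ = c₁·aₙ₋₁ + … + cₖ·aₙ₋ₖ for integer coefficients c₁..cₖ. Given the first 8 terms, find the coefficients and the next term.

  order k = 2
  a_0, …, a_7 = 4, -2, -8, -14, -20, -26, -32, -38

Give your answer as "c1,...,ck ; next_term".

2,-1 ; -44

  a_2 = 2·-2 + -1·4 = -8
  a_3 = 2·-8 + -1·-2 = -14
  a_4 = 2·-14 + -1·-8 = -20
  a_5 = 2·-20 + -1·-14 = -26
  a_6 = 2·-26 + -1·-20 = -32
  a_7 = 2·-32 + -1·-26 = -38
  a_8 = 2·-38 + -1·-32 = -44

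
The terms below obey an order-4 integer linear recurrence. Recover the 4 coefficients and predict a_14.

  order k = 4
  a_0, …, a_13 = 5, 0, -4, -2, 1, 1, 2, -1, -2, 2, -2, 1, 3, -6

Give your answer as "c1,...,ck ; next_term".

-1,-1,0,-1 ; 5

  a_4 = -1·-2 + -1·-4 + 0·0 + -1·5 = 1
  a_5 = -1·1 + -1·-2 + 0·-4 + -1·0 = 1
  a_6 = -1·1 + -1·1 + 0·-2 + -1·-4 = 2
  a_7 = -1·2 + -1·1 + 0·1 + -1·-2 = -1
  a_8 = -1·-1 + -1·2 + 0·1 + -1·1 = -2
  a_9 = -1·-2 + -1·-1 + 0·2 + -1·1 = 2
  a_10 = -1·2 + -1·-2 + 0·-1 + -1·2 = -2
  a_11 = -1·-2 + -1·2 + 0·-2 + -1·-1 = 1
  a_12 = -1·1 + -1·-2 + 0·2 + -1·-2 = 3
  a_13 = -1·3 + -1·1 + 0·-2 + -1·2 = -6
  a_14 = -1·-6 + -1·3 + 0·1 + -1·-2 = 5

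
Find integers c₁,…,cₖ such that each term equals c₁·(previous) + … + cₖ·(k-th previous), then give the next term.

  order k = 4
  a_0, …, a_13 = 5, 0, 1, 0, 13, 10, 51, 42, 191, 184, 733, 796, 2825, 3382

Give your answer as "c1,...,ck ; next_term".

  a_4 = 1·0 + 3·1 + -3·0 + 2·5 = 13
  a_5 = 1·13 + 3·0 + -3·1 + 2·0 = 10
  a_6 = 1·10 + 3·13 + -3·0 + 2·1 = 51
  a_7 = 1·51 + 3·10 + -3·13 + 2·0 = 42
  a_8 = 1·42 + 3·51 + -3·10 + 2·13 = 191
  a_9 = 1·191 + 3·42 + -3·51 + 2·10 = 184
  a_10 = 1·184 + 3·191 + -3·42 + 2·51 = 733
  a_11 = 1·733 + 3·184 + -3·191 + 2·42 = 796
  a_12 = 1·796 + 3·733 + -3·184 + 2·191 = 2825
  a_13 = 1·2825 + 3·796 + -3·733 + 2·184 = 3382
  a_14 = 1·3382 + 3·2825 + -3·796 + 2·733 = 10935

1,3,-3,2 ; 10935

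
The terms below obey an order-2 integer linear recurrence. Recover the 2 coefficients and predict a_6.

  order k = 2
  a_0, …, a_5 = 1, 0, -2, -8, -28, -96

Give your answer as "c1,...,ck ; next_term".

  a_2 = 4·0 + -2·1 = -2
  a_3 = 4·-2 + -2·0 = -8
  a_4 = 4·-8 + -2·-2 = -28
  a_5 = 4·-28 + -2·-8 = -96
  a_6 = 4·-96 + -2·-28 = -328

4,-2 ; -328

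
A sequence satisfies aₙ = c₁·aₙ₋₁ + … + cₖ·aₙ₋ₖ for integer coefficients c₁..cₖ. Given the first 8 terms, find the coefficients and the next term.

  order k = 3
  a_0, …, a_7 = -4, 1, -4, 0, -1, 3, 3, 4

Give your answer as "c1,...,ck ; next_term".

  a_3 = 1·-4 + 0·1 + -1·-4 = 0
  a_4 = 1·0 + 0·-4 + -1·1 = -1
  a_5 = 1·-1 + 0·0 + -1·-4 = 3
  a_6 = 1·3 + 0·-1 + -1·0 = 3
  a_7 = 1·3 + 0·3 + -1·-1 = 4
  a_8 = 1·4 + 0·3 + -1·3 = 1

1,0,-1 ; 1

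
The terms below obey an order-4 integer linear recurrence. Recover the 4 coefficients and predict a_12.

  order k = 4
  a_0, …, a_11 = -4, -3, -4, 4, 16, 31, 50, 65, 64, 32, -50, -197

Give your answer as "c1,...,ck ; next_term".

2,-1,0,-1 ; -408

  a_4 = 2·4 + -1·-4 + 0·-3 + -1·-4 = 16
  a_5 = 2·16 + -1·4 + 0·-4 + -1·-3 = 31
  a_6 = 2·31 + -1·16 + 0·4 + -1·-4 = 50
  a_7 = 2·50 + -1·31 + 0·16 + -1·4 = 65
  a_8 = 2·65 + -1·50 + 0·31 + -1·16 = 64
  a_9 = 2·64 + -1·65 + 0·50 + -1·31 = 32
  a_10 = 2·32 + -1·64 + 0·65 + -1·50 = -50
  a_11 = 2·-50 + -1·32 + 0·64 + -1·65 = -197
  a_12 = 2·-197 + -1·-50 + 0·32 + -1·64 = -408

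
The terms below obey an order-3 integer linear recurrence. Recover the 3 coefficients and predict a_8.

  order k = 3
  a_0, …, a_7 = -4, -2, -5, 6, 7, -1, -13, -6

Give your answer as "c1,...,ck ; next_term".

0,-1,-1 ; 14

  a_3 = 0·-5 + -1·-2 + -1·-4 = 6
  a_4 = 0·6 + -1·-5 + -1·-2 = 7
  a_5 = 0·7 + -1·6 + -1·-5 = -1
  a_6 = 0·-1 + -1·7 + -1·6 = -13
  a_7 = 0·-13 + -1·-1 + -1·7 = -6
  a_8 = 0·-6 + -1·-13 + -1·-1 = 14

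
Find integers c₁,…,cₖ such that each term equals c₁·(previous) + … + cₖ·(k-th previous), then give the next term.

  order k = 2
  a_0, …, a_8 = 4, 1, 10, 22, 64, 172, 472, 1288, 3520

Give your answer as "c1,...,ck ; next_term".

2,2 ; 9616

  a_2 = 2·1 + 2·4 = 10
  a_3 = 2·10 + 2·1 = 22
  a_4 = 2·22 + 2·10 = 64
  a_5 = 2·64 + 2·22 = 172
  a_6 = 2·172 + 2·64 = 472
  a_7 = 2·472 + 2·172 = 1288
  a_8 = 2·1288 + 2·472 = 3520
  a_9 = 2·3520 + 2·1288 = 9616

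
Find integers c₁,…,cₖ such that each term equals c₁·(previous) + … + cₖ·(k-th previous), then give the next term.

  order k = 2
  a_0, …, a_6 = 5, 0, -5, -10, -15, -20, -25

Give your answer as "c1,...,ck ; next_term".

2,-1 ; -30

  a_2 = 2·0 + -1·5 = -5
  a_3 = 2·-5 + -1·0 = -10
  a_4 = 2·-10 + -1·-5 = -15
  a_5 = 2·-15 + -1·-10 = -20
  a_6 = 2·-20 + -1·-15 = -25
  a_7 = 2·-25 + -1·-20 = -30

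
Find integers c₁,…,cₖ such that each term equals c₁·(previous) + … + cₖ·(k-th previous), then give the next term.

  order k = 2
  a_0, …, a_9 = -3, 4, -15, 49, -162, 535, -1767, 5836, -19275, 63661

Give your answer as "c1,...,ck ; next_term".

-3,1 ; -210258

  a_2 = -3·4 + 1·-3 = -15
  a_3 = -3·-15 + 1·4 = 49
  a_4 = -3·49 + 1·-15 = -162
  a_5 = -3·-162 + 1·49 = 535
  a_6 = -3·535 + 1·-162 = -1767
  a_7 = -3·-1767 + 1·535 = 5836
  a_8 = -3·5836 + 1·-1767 = -19275
  a_9 = -3·-19275 + 1·5836 = 63661
  a_10 = -3·63661 + 1·-19275 = -210258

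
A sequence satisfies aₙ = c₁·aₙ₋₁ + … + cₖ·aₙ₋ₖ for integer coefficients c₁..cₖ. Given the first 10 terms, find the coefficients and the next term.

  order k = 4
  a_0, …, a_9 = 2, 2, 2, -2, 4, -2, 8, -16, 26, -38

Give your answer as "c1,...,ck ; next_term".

-1,0,-1,2 ; 70

  a_4 = -1·-2 + 0·2 + -1·2 + 2·2 = 4
  a_5 = -1·4 + 0·-2 + -1·2 + 2·2 = -2
  a_6 = -1·-2 + 0·4 + -1·-2 + 2·2 = 8
  a_7 = -1·8 + 0·-2 + -1·4 + 2·-2 = -16
  a_8 = -1·-16 + 0·8 + -1·-2 + 2·4 = 26
  a_9 = -1·26 + 0·-16 + -1·8 + 2·-2 = -38
  a_10 = -1·-38 + 0·26 + -1·-16 + 2·8 = 70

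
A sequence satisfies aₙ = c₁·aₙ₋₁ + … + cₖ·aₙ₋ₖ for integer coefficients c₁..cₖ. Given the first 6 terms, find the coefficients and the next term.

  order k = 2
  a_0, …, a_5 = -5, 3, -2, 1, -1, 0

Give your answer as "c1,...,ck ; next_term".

1,1 ; -1

  a_2 = 1·3 + 1·-5 = -2
  a_3 = 1·-2 + 1·3 = 1
  a_4 = 1·1 + 1·-2 = -1
  a_5 = 1·-1 + 1·1 = 0
  a_6 = 1·0 + 1·-1 = -1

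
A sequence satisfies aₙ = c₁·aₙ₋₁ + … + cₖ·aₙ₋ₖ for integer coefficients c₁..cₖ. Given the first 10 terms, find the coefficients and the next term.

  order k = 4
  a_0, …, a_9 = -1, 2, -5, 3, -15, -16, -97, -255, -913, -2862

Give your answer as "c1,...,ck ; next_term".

  a_4 = 2·3 + 4·-5 + 0·2 + 1·-1 = -15
  a_5 = 2·-15 + 4·3 + 0·-5 + 1·2 = -16
  a_6 = 2·-16 + 4·-15 + 0·3 + 1·-5 = -97
  a_7 = 2·-97 + 4·-16 + 0·-15 + 1·3 = -255
  a_8 = 2·-255 + 4·-97 + 0·-16 + 1·-15 = -913
  a_9 = 2·-913 + 4·-255 + 0·-97 + 1·-16 = -2862
  a_10 = 2·-2862 + 4·-913 + 0·-255 + 1·-97 = -9473

2,4,0,1 ; -9473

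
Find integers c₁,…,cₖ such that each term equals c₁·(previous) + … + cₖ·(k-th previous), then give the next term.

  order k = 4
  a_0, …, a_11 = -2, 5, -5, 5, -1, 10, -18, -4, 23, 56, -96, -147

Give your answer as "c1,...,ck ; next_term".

0,-2,-1,3 ; 205

  a_4 = 0·5 + -2·-5 + -1·5 + 3·-2 = -1
  a_5 = 0·-1 + -2·5 + -1·-5 + 3·5 = 10
  a_6 = 0·10 + -2·-1 + -1·5 + 3·-5 = -18
  a_7 = 0·-18 + -2·10 + -1·-1 + 3·5 = -4
  a_8 = 0·-4 + -2·-18 + -1·10 + 3·-1 = 23
  a_9 = 0·23 + -2·-4 + -1·-18 + 3·10 = 56
  a_10 = 0·56 + -2·23 + -1·-4 + 3·-18 = -96
  a_11 = 0·-96 + -2·56 + -1·23 + 3·-4 = -147
  a_12 = 0·-147 + -2·-96 + -1·56 + 3·23 = 205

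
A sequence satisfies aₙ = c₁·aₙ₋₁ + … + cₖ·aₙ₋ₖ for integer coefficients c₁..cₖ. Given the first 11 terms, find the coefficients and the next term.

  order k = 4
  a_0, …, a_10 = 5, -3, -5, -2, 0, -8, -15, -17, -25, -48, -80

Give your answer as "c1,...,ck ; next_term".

  a_4 = 1·-2 + 0·-5 + 1·-3 + 1·5 = 0
  a_5 = 1·0 + 0·-2 + 1·-5 + 1·-3 = -8
  a_6 = 1·-8 + 0·0 + 1·-2 + 1·-5 = -15
  a_7 = 1·-15 + 0·-8 + 1·0 + 1·-2 = -17
  a_8 = 1·-17 + 0·-15 + 1·-8 + 1·0 = -25
  a_9 = 1·-25 + 0·-17 + 1·-15 + 1·-8 = -48
  a_10 = 1·-48 + 0·-25 + 1·-17 + 1·-15 = -80
  a_11 = 1·-80 + 0·-48 + 1·-25 + 1·-17 = -122

1,0,1,1 ; -122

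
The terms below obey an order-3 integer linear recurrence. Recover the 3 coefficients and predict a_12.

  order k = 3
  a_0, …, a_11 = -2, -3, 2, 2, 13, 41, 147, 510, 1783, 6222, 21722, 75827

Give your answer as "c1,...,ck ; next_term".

3,2,-1 ; 264703

  a_3 = 3·2 + 2·-3 + -1·-2 = 2
  a_4 = 3·2 + 2·2 + -1·-3 = 13
  a_5 = 3·13 + 2·2 + -1·2 = 41
  a_6 = 3·41 + 2·13 + -1·2 = 147
  a_7 = 3·147 + 2·41 + -1·13 = 510
  a_8 = 3·510 + 2·147 + -1·41 = 1783
  a_9 = 3·1783 + 2·510 + -1·147 = 6222
  a_10 = 3·6222 + 2·1783 + -1·510 = 21722
  a_11 = 3·21722 + 2·6222 + -1·1783 = 75827
  a_12 = 3·75827 + 2·21722 + -1·6222 = 264703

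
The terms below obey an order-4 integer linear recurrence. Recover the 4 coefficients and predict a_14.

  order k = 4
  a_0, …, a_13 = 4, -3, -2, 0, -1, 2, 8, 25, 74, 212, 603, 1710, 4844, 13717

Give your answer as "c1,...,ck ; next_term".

  a_4 = 3·0 + 0·-2 + -1·-3 + -1·4 = -1
  a_5 = 3·-1 + 0·0 + -1·-2 + -1·-3 = 2
  a_6 = 3·2 + 0·-1 + -1·0 + -1·-2 = 8
  a_7 = 3·8 + 0·2 + -1·-1 + -1·0 = 25
  a_8 = 3·25 + 0·8 + -1·2 + -1·-1 = 74
  a_9 = 3·74 + 0·25 + -1·8 + -1·2 = 212
  a_10 = 3·212 + 0·74 + -1·25 + -1·8 = 603
  a_11 = 3·603 + 0·212 + -1·74 + -1·25 = 1710
  a_12 = 3·1710 + 0·603 + -1·212 + -1·74 = 4844
  a_13 = 3·4844 + 0·1710 + -1·603 + -1·212 = 13717
  a_14 = 3·13717 + 0·4844 + -1·1710 + -1·603 = 38838

3,0,-1,-1 ; 38838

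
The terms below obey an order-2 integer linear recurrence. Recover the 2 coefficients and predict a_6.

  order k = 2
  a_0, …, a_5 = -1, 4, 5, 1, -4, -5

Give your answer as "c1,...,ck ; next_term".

  a_2 = 1·4 + -1·-1 = 5
  a_3 = 1·5 + -1·4 = 1
  a_4 = 1·1 + -1·5 = -4
  a_5 = 1·-4 + -1·1 = -5
  a_6 = 1·-5 + -1·-4 = -1

1,-1 ; -1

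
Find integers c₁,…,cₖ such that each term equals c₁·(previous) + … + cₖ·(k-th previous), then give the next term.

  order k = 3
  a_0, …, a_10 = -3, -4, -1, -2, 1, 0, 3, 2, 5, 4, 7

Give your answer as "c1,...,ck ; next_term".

1,1,-1 ; 6

  a_3 = 1·-1 + 1·-4 + -1·-3 = -2
  a_4 = 1·-2 + 1·-1 + -1·-4 = 1
  a_5 = 1·1 + 1·-2 + -1·-1 = 0
  a_6 = 1·0 + 1·1 + -1·-2 = 3
  a_7 = 1·3 + 1·0 + -1·1 = 2
  a_8 = 1·2 + 1·3 + -1·0 = 5
  a_9 = 1·5 + 1·2 + -1·3 = 4
  a_10 = 1·4 + 1·5 + -1·2 = 7
  a_11 = 1·7 + 1·4 + -1·5 = 6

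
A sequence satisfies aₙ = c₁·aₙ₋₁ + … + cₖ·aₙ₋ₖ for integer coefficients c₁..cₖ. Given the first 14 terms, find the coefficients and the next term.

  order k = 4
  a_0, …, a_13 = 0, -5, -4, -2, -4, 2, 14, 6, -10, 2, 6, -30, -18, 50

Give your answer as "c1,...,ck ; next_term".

  a_4 = 1·-2 + -2·-4 + 2·-5 + -2·0 = -4
  a_5 = 1·-4 + -2·-2 + 2·-4 + -2·-5 = 2
  a_6 = 1·2 + -2·-4 + 2·-2 + -2·-4 = 14
  a_7 = 1·14 + -2·2 + 2·-4 + -2·-2 = 6
  a_8 = 1·6 + -2·14 + 2·2 + -2·-4 = -10
  a_9 = 1·-10 + -2·6 + 2·14 + -2·2 = 2
  a_10 = 1·2 + -2·-10 + 2·6 + -2·14 = 6
  a_11 = 1·6 + -2·2 + 2·-10 + -2·6 = -30
  a_12 = 1·-30 + -2·6 + 2·2 + -2·-10 = -18
  a_13 = 1·-18 + -2·-30 + 2·6 + -2·2 = 50
  a_14 = 1·50 + -2·-18 + 2·-30 + -2·6 = 14

1,-2,2,-2 ; 14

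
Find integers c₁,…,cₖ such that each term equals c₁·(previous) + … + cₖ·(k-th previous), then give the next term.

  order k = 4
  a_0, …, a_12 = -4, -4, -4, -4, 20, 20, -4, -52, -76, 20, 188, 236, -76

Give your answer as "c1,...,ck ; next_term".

0,-1,-2,-2 ; -652

  a_4 = 0·-4 + -1·-4 + -2·-4 + -2·-4 = 20
  a_5 = 0·20 + -1·-4 + -2·-4 + -2·-4 = 20
  a_6 = 0·20 + -1·20 + -2·-4 + -2·-4 = -4
  a_7 = 0·-4 + -1·20 + -2·20 + -2·-4 = -52
  a_8 = 0·-52 + -1·-4 + -2·20 + -2·20 = -76
  a_9 = 0·-76 + -1·-52 + -2·-4 + -2·20 = 20
  a_10 = 0·20 + -1·-76 + -2·-52 + -2·-4 = 188
  a_11 = 0·188 + -1·20 + -2·-76 + -2·-52 = 236
  a_12 = 0·236 + -1·188 + -2·20 + -2·-76 = -76
  a_13 = 0·-76 + -1·236 + -2·188 + -2·20 = -652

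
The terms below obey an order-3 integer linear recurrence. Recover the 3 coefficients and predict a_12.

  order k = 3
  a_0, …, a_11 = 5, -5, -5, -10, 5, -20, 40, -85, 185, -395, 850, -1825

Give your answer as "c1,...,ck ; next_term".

-1,2,-1 ; 3920

  a_3 = -1·-5 + 2·-5 + -1·5 = -10
  a_4 = -1·-10 + 2·-5 + -1·-5 = 5
  a_5 = -1·5 + 2·-10 + -1·-5 = -20
  a_6 = -1·-20 + 2·5 + -1·-10 = 40
  a_7 = -1·40 + 2·-20 + -1·5 = -85
  a_8 = -1·-85 + 2·40 + -1·-20 = 185
  a_9 = -1·185 + 2·-85 + -1·40 = -395
  a_10 = -1·-395 + 2·185 + -1·-85 = 850
  a_11 = -1·850 + 2·-395 + -1·185 = -1825
  a_12 = -1·-1825 + 2·850 + -1·-395 = 3920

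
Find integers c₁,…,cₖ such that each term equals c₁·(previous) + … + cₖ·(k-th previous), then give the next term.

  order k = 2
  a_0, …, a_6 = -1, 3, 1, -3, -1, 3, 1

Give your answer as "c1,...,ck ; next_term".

0,-1 ; -3

  a_2 = 0·3 + -1·-1 = 1
  a_3 = 0·1 + -1·3 = -3
  a_4 = 0·-3 + -1·1 = -1
  a_5 = 0·-1 + -1·-3 = 3
  a_6 = 0·3 + -1·-1 = 1
  a_7 = 0·1 + -1·3 = -3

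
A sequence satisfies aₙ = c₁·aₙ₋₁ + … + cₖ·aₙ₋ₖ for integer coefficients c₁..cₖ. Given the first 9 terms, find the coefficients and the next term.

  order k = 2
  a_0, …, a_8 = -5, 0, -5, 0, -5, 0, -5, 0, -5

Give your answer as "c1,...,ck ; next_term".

  a_2 = 0·0 + 1·-5 = -5
  a_3 = 0·-5 + 1·0 = 0
  a_4 = 0·0 + 1·-5 = -5
  a_5 = 0·-5 + 1·0 = 0
  a_6 = 0·0 + 1·-5 = -5
  a_7 = 0·-5 + 1·0 = 0
  a_8 = 0·0 + 1·-5 = -5
  a_9 = 0·-5 + 1·0 = 0

0,1 ; 0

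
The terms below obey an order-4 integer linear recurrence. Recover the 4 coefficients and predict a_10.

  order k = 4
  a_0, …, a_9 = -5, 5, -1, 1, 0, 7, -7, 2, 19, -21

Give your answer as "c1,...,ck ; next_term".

  a_4 = -1·1 + -1·-1 + 2·5 + 2·-5 = 0
  a_5 = -1·0 + -1·1 + 2·-1 + 2·5 = 7
  a_6 = -1·7 + -1·0 + 2·1 + 2·-1 = -7
  a_7 = -1·-7 + -1·7 + 2·0 + 2·1 = 2
  a_8 = -1·2 + -1·-7 + 2·7 + 2·0 = 19
  a_9 = -1·19 + -1·2 + 2·-7 + 2·7 = -21
  a_10 = -1·-21 + -1·19 + 2·2 + 2·-7 = -8

-1,-1,2,2 ; -8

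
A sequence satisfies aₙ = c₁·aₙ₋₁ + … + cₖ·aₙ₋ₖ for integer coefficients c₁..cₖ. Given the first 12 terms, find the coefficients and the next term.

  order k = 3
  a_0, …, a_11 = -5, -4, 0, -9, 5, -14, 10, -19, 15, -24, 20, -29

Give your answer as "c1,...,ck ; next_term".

  a_3 = -1·0 + 1·-4 + 1·-5 = -9
  a_4 = -1·-9 + 1·0 + 1·-4 = 5
  a_5 = -1·5 + 1·-9 + 1·0 = -14
  a_6 = -1·-14 + 1·5 + 1·-9 = 10
  a_7 = -1·10 + 1·-14 + 1·5 = -19
  a_8 = -1·-19 + 1·10 + 1·-14 = 15
  a_9 = -1·15 + 1·-19 + 1·10 = -24
  a_10 = -1·-24 + 1·15 + 1·-19 = 20
  a_11 = -1·20 + 1·-24 + 1·15 = -29
  a_12 = -1·-29 + 1·20 + 1·-24 = 25

-1,1,1 ; 25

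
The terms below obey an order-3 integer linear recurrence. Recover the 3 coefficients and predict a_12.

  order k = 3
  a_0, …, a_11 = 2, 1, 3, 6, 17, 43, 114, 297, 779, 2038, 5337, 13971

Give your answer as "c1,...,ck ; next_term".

2,2,-1 ; 36578

  a_3 = 2·3 + 2·1 + -1·2 = 6
  a_4 = 2·6 + 2·3 + -1·1 = 17
  a_5 = 2·17 + 2·6 + -1·3 = 43
  a_6 = 2·43 + 2·17 + -1·6 = 114
  a_7 = 2·114 + 2·43 + -1·17 = 297
  a_8 = 2·297 + 2·114 + -1·43 = 779
  a_9 = 2·779 + 2·297 + -1·114 = 2038
  a_10 = 2·2038 + 2·779 + -1·297 = 5337
  a_11 = 2·5337 + 2·2038 + -1·779 = 13971
  a_12 = 2·13971 + 2·5337 + -1·2038 = 36578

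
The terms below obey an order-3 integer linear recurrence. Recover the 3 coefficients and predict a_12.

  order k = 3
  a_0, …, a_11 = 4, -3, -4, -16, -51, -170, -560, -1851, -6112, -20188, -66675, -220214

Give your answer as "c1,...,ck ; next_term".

  a_3 = 2·-4 + 4·-3 + 1·4 = -16
  a_4 = 2·-16 + 4·-4 + 1·-3 = -51
  a_5 = 2·-51 + 4·-16 + 1·-4 = -170
  a_6 = 2·-170 + 4·-51 + 1·-16 = -560
  a_7 = 2·-560 + 4·-170 + 1·-51 = -1851
  a_8 = 2·-1851 + 4·-560 + 1·-170 = -6112
  a_9 = 2·-6112 + 4·-1851 + 1·-560 = -20188
  a_10 = 2·-20188 + 4·-6112 + 1·-1851 = -66675
  a_11 = 2·-66675 + 4·-20188 + 1·-6112 = -220214
  a_12 = 2·-220214 + 4·-66675 + 1·-20188 = -727316

2,4,1 ; -727316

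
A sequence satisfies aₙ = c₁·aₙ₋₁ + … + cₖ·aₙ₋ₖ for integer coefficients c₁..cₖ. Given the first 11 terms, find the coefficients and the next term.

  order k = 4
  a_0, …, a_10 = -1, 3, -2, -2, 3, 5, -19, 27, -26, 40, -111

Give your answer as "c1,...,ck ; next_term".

  a_4 = -2·-2 + -1·-2 + 0·3 + 3·-1 = 3
  a_5 = -2·3 + -1·-2 + 0·-2 + 3·3 = 5
  a_6 = -2·5 + -1·3 + 0·-2 + 3·-2 = -19
  a_7 = -2·-19 + -1·5 + 0·3 + 3·-2 = 27
  a_8 = -2·27 + -1·-19 + 0·5 + 3·3 = -26
  a_9 = -2·-26 + -1·27 + 0·-19 + 3·5 = 40
  a_10 = -2·40 + -1·-26 + 0·27 + 3·-19 = -111
  a_11 = -2·-111 + -1·40 + 0·-26 + 3·27 = 263

-2,-1,0,3 ; 263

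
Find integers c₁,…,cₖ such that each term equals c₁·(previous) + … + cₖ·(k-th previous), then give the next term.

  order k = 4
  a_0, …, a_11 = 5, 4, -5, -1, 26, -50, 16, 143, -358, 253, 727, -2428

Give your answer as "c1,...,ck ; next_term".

  a_4 = -2·-1 + -3·-5 + 1·4 + 1·5 = 26
  a_5 = -2·26 + -3·-1 + 1·-5 + 1·4 = -50
  a_6 = -2·-50 + -3·26 + 1·-1 + 1·-5 = 16
  a_7 = -2·16 + -3·-50 + 1·26 + 1·-1 = 143
  a_8 = -2·143 + -3·16 + 1·-50 + 1·26 = -358
  a_9 = -2·-358 + -3·143 + 1·16 + 1·-50 = 253
  a_10 = -2·253 + -3·-358 + 1·143 + 1·16 = 727
  a_11 = -2·727 + -3·253 + 1·-358 + 1·143 = -2428
  a_12 = -2·-2428 + -3·727 + 1·253 + 1·-358 = 2570

-2,-3,1,1 ; 2570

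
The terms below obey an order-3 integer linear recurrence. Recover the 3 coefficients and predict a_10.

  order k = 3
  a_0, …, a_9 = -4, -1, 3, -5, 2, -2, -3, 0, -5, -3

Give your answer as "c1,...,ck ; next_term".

  a_3 = 0·3 + 1·-1 + 1·-4 = -5
  a_4 = 0·-5 + 1·3 + 1·-1 = 2
  a_5 = 0·2 + 1·-5 + 1·3 = -2
  a_6 = 0·-2 + 1·2 + 1·-5 = -3
  a_7 = 0·-3 + 1·-2 + 1·2 = 0
  a_8 = 0·0 + 1·-3 + 1·-2 = -5
  a_9 = 0·-5 + 1·0 + 1·-3 = -3
  a_10 = 0·-3 + 1·-5 + 1·0 = -5

0,1,1 ; -5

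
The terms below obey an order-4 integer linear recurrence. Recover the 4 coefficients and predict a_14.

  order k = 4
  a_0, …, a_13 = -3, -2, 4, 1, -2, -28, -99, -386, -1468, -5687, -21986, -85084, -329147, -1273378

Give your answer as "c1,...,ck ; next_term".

  a_4 = 4·1 + 0·4 + -3·-2 + 4·-3 = -2
  a_5 = 4·-2 + 0·1 + -3·4 + 4·-2 = -28
  a_6 = 4·-28 + 0·-2 + -3·1 + 4·4 = -99
  a_7 = 4·-99 + 0·-28 + -3·-2 + 4·1 = -386
  a_8 = 4·-386 + 0·-99 + -3·-28 + 4·-2 = -1468
  a_9 = 4·-1468 + 0·-386 + -3·-99 + 4·-28 = -5687
  a_10 = 4·-5687 + 0·-1468 + -3·-386 + 4·-99 = -21986
  a_11 = 4·-21986 + 0·-5687 + -3·-1468 + 4·-386 = -85084
  a_12 = 4·-85084 + 0·-21986 + -3·-5687 + 4·-1468 = -329147
  a_13 = 4·-329147 + 0·-85084 + -3·-21986 + 4·-5687 = -1273378
  a_14 = 4·-1273378 + 0·-329147 + -3·-85084 + 4·-21986 = -4926204

4,0,-3,4 ; -4926204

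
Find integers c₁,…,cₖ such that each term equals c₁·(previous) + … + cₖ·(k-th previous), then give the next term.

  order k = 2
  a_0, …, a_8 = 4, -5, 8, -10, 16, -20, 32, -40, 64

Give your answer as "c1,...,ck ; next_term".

0,2 ; -80

  a_2 = 0·-5 + 2·4 = 8
  a_3 = 0·8 + 2·-5 = -10
  a_4 = 0·-10 + 2·8 = 16
  a_5 = 0·16 + 2·-10 = -20
  a_6 = 0·-20 + 2·16 = 32
  a_7 = 0·32 + 2·-20 = -40
  a_8 = 0·-40 + 2·32 = 64
  a_9 = 0·64 + 2·-40 = -80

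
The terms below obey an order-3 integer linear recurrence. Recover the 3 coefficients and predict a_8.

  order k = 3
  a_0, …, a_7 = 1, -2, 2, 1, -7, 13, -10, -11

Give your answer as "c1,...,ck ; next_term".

  a_3 = -1·2 + 0·-2 + 3·1 = 1
  a_4 = -1·1 + 0·2 + 3·-2 = -7
  a_5 = -1·-7 + 0·1 + 3·2 = 13
  a_6 = -1·13 + 0·-7 + 3·1 = -10
  a_7 = -1·-10 + 0·13 + 3·-7 = -11
  a_8 = -1·-11 + 0·-10 + 3·13 = 50

-1,0,3 ; 50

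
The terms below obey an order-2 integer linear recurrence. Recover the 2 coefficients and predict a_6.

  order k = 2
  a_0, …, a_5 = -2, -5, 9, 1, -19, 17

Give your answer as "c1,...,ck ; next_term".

-1,-2 ; 21

  a_2 = -1·-5 + -2·-2 = 9
  a_3 = -1·9 + -2·-5 = 1
  a_4 = -1·1 + -2·9 = -19
  a_5 = -1·-19 + -2·1 = 17
  a_6 = -1·17 + -2·-19 = 21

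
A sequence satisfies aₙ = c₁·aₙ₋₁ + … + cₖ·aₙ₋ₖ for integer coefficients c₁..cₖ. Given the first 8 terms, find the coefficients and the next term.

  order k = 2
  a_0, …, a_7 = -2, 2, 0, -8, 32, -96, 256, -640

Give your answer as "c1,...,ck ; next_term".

-4,-4 ; 1536

  a_2 = -4·2 + -4·-2 = 0
  a_3 = -4·0 + -4·2 = -8
  a_4 = -4·-8 + -4·0 = 32
  a_5 = -4·32 + -4·-8 = -96
  a_6 = -4·-96 + -4·32 = 256
  a_7 = -4·256 + -4·-96 = -640
  a_8 = -4·-640 + -4·256 = 1536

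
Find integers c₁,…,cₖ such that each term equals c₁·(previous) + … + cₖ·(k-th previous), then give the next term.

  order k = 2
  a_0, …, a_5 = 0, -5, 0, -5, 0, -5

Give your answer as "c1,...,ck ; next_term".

  a_2 = 0·-5 + 1·0 = 0
  a_3 = 0·0 + 1·-5 = -5
  a_4 = 0·-5 + 1·0 = 0
  a_5 = 0·0 + 1·-5 = -5
  a_6 = 0·-5 + 1·0 = 0

0,1 ; 0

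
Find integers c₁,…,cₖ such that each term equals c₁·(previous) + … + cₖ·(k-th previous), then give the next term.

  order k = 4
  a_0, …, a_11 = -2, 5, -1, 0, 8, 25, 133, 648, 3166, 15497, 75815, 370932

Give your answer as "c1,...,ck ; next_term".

4,4,2,-1 ; 1814816

  a_4 = 4·0 + 4·-1 + 2·5 + -1·-2 = 8
  a_5 = 4·8 + 4·0 + 2·-1 + -1·5 = 25
  a_6 = 4·25 + 4·8 + 2·0 + -1·-1 = 133
  a_7 = 4·133 + 4·25 + 2·8 + -1·0 = 648
  a_8 = 4·648 + 4·133 + 2·25 + -1·8 = 3166
  a_9 = 4·3166 + 4·648 + 2·133 + -1·25 = 15497
  a_10 = 4·15497 + 4·3166 + 2·648 + -1·133 = 75815
  a_11 = 4·75815 + 4·15497 + 2·3166 + -1·648 = 370932
  a_12 = 4·370932 + 4·75815 + 2·15497 + -1·3166 = 1814816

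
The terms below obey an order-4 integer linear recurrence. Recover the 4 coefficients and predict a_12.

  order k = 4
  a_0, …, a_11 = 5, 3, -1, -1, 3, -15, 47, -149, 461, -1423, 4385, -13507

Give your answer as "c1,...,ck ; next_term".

  a_4 = -3·-1 + 1·-1 + 2·3 + -1·5 = 3
  a_5 = -3·3 + 1·-1 + 2·-1 + -1·3 = -15
  a_6 = -3·-15 + 1·3 + 2·-1 + -1·-1 = 47
  a_7 = -3·47 + 1·-15 + 2·3 + -1·-1 = -149
  a_8 = -3·-149 + 1·47 + 2·-15 + -1·3 = 461
  a_9 = -3·461 + 1·-149 + 2·47 + -1·-15 = -1423
  a_10 = -3·-1423 + 1·461 + 2·-149 + -1·47 = 4385
  a_11 = -3·4385 + 1·-1423 + 2·461 + -1·-149 = -13507
  a_12 = -3·-13507 + 1·4385 + 2·-1423 + -1·461 = 41599

-3,1,2,-1 ; 41599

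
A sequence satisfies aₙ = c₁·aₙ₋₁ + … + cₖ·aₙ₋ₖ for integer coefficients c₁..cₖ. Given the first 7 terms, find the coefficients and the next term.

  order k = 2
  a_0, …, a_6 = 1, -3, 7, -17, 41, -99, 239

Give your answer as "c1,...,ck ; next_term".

  a_2 = -2·-3 + 1·1 = 7
  a_3 = -2·7 + 1·-3 = -17
  a_4 = -2·-17 + 1·7 = 41
  a_5 = -2·41 + 1·-17 = -99
  a_6 = -2·-99 + 1·41 = 239
  a_7 = -2·239 + 1·-99 = -577

-2,1 ; -577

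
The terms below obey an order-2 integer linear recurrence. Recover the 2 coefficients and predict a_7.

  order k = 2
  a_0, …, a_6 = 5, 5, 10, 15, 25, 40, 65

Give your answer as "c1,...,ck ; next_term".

  a_2 = 1·5 + 1·5 = 10
  a_3 = 1·10 + 1·5 = 15
  a_4 = 1·15 + 1·10 = 25
  a_5 = 1·25 + 1·15 = 40
  a_6 = 1·40 + 1·25 = 65
  a_7 = 1·65 + 1·40 = 105

1,1 ; 105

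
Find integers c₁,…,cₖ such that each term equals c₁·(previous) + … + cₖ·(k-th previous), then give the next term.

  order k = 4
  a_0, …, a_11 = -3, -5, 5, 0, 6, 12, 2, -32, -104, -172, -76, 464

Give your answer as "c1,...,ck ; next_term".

2,-2,-2,-2 ; 1632

  a_4 = 2·0 + -2·5 + -2·-5 + -2·-3 = 6
  a_5 = 2·6 + -2·0 + -2·5 + -2·-5 = 12
  a_6 = 2·12 + -2·6 + -2·0 + -2·5 = 2
  a_7 = 2·2 + -2·12 + -2·6 + -2·0 = -32
  a_8 = 2·-32 + -2·2 + -2·12 + -2·6 = -104
  a_9 = 2·-104 + -2·-32 + -2·2 + -2·12 = -172
  a_10 = 2·-172 + -2·-104 + -2·-32 + -2·2 = -76
  a_11 = 2·-76 + -2·-172 + -2·-104 + -2·-32 = 464
  a_12 = 2·464 + -2·-76 + -2·-172 + -2·-104 = 1632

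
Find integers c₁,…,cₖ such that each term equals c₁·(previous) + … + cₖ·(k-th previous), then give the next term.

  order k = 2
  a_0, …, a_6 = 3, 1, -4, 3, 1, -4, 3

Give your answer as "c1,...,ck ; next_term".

-1,-1 ; 1

  a_2 = -1·1 + -1·3 = -4
  a_3 = -1·-4 + -1·1 = 3
  a_4 = -1·3 + -1·-4 = 1
  a_5 = -1·1 + -1·3 = -4
  a_6 = -1·-4 + -1·1 = 3
  a_7 = -1·3 + -1·-4 = 1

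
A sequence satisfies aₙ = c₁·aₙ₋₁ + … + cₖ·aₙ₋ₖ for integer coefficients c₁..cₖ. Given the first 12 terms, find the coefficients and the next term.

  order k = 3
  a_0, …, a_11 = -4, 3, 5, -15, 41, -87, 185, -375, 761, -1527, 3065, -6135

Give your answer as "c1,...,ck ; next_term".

  a_3 = -2·5 + 1·3 + 2·-4 = -15
  a_4 = -2·-15 + 1·5 + 2·3 = 41
  a_5 = -2·41 + 1·-15 + 2·5 = -87
  a_6 = -2·-87 + 1·41 + 2·-15 = 185
  a_7 = -2·185 + 1·-87 + 2·41 = -375
  a_8 = -2·-375 + 1·185 + 2·-87 = 761
  a_9 = -2·761 + 1·-375 + 2·185 = -1527
  a_10 = -2·-1527 + 1·761 + 2·-375 = 3065
  a_11 = -2·3065 + 1·-1527 + 2·761 = -6135
  a_12 = -2·-6135 + 1·3065 + 2·-1527 = 12281

-2,1,2 ; 12281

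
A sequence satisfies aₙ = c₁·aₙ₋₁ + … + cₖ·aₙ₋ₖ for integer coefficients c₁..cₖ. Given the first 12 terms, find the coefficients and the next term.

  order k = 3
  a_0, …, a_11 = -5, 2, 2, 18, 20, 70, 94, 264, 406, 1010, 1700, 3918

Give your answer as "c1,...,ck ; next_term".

  a_3 = 1·2 + 3·2 + -2·-5 = 18
  a_4 = 1·18 + 3·2 + -2·2 = 20
  a_5 = 1·20 + 3·18 + -2·2 = 70
  a_6 = 1·70 + 3·20 + -2·18 = 94
  a_7 = 1·94 + 3·70 + -2·20 = 264
  a_8 = 1·264 + 3·94 + -2·70 = 406
  a_9 = 1·406 + 3·264 + -2·94 = 1010
  a_10 = 1·1010 + 3·406 + -2·264 = 1700
  a_11 = 1·1700 + 3·1010 + -2·406 = 3918
  a_12 = 1·3918 + 3·1700 + -2·1010 = 6998

1,3,-2 ; 6998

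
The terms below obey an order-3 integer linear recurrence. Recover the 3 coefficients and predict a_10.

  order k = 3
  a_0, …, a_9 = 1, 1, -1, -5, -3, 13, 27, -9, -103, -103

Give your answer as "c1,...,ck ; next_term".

1,-3,-1 ; 215

  a_3 = 1·-1 + -3·1 + -1·1 = -5
  a_4 = 1·-5 + -3·-1 + -1·1 = -3
  a_5 = 1·-3 + -3·-5 + -1·-1 = 13
  a_6 = 1·13 + -3·-3 + -1·-5 = 27
  a_7 = 1·27 + -3·13 + -1·-3 = -9
  a_8 = 1·-9 + -3·27 + -1·13 = -103
  a_9 = 1·-103 + -3·-9 + -1·27 = -103
  a_10 = 1·-103 + -3·-103 + -1·-9 = 215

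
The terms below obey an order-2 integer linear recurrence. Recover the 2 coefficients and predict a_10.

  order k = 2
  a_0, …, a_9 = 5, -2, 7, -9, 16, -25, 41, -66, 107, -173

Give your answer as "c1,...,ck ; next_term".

  a_2 = -1·-2 + 1·5 = 7
  a_3 = -1·7 + 1·-2 = -9
  a_4 = -1·-9 + 1·7 = 16
  a_5 = -1·16 + 1·-9 = -25
  a_6 = -1·-25 + 1·16 = 41
  a_7 = -1·41 + 1·-25 = -66
  a_8 = -1·-66 + 1·41 = 107
  a_9 = -1·107 + 1·-66 = -173
  a_10 = -1·-173 + 1·107 = 280

-1,1 ; 280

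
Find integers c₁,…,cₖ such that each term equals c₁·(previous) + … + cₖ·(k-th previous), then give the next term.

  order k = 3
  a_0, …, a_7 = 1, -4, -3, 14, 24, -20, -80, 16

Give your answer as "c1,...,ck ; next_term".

2,-4,4 ; 272

  a_3 = 2·-3 + -4·-4 + 4·1 = 14
  a_4 = 2·14 + -4·-3 + 4·-4 = 24
  a_5 = 2·24 + -4·14 + 4·-3 = -20
  a_6 = 2·-20 + -4·24 + 4·14 = -80
  a_7 = 2·-80 + -4·-20 + 4·24 = 16
  a_8 = 2·16 + -4·-80 + 4·-20 = 272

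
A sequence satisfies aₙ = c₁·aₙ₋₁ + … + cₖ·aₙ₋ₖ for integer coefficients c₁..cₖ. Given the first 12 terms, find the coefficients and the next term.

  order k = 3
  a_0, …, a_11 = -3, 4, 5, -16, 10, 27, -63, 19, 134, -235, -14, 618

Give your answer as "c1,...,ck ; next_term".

  a_3 = -1·5 + -2·4 + 1·-3 = -16
  a_4 = -1·-16 + -2·5 + 1·4 = 10
  a_5 = -1·10 + -2·-16 + 1·5 = 27
  a_6 = -1·27 + -2·10 + 1·-16 = -63
  a_7 = -1·-63 + -2·27 + 1·10 = 19
  a_8 = -1·19 + -2·-63 + 1·27 = 134
  a_9 = -1·134 + -2·19 + 1·-63 = -235
  a_10 = -1·-235 + -2·134 + 1·19 = -14
  a_11 = -1·-14 + -2·-235 + 1·134 = 618
  a_12 = -1·618 + -2·-14 + 1·-235 = -825

-1,-2,1 ; -825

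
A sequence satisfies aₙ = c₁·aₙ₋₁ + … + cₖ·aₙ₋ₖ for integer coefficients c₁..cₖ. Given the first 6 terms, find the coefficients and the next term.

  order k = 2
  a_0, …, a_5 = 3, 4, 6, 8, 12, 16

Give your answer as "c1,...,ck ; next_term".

0,2 ; 24

  a_2 = 0·4 + 2·3 = 6
  a_3 = 0·6 + 2·4 = 8
  a_4 = 0·8 + 2·6 = 12
  a_5 = 0·12 + 2·8 = 16
  a_6 = 0·16 + 2·12 = 24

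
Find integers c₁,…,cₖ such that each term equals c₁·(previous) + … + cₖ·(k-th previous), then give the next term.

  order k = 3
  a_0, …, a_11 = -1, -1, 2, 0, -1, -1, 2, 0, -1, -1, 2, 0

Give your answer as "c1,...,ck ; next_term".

-1,-1,-1 ; -1

  a_3 = -1·2 + -1·-1 + -1·-1 = 0
  a_4 = -1·0 + -1·2 + -1·-1 = -1
  a_5 = -1·-1 + -1·0 + -1·2 = -1
  a_6 = -1·-1 + -1·-1 + -1·0 = 2
  a_7 = -1·2 + -1·-1 + -1·-1 = 0
  a_8 = -1·0 + -1·2 + -1·-1 = -1
  a_9 = -1·-1 + -1·0 + -1·2 = -1
  a_10 = -1·-1 + -1·-1 + -1·0 = 2
  a_11 = -1·2 + -1·-1 + -1·-1 = 0
  a_12 = -1·0 + -1·2 + -1·-1 = -1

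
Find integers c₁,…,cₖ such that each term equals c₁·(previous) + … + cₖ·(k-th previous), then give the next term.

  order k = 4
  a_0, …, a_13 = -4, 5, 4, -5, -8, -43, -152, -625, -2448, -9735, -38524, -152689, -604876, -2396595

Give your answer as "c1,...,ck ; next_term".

3,4,-1,1 ; -9495124

  a_4 = 3·-5 + 4·4 + -1·5 + 1·-4 = -8
  a_5 = 3·-8 + 4·-5 + -1·4 + 1·5 = -43
  a_6 = 3·-43 + 4·-8 + -1·-5 + 1·4 = -152
  a_7 = 3·-152 + 4·-43 + -1·-8 + 1·-5 = -625
  a_8 = 3·-625 + 4·-152 + -1·-43 + 1·-8 = -2448
  a_9 = 3·-2448 + 4·-625 + -1·-152 + 1·-43 = -9735
  a_10 = 3·-9735 + 4·-2448 + -1·-625 + 1·-152 = -38524
  a_11 = 3·-38524 + 4·-9735 + -1·-2448 + 1·-625 = -152689
  a_12 = 3·-152689 + 4·-38524 + -1·-9735 + 1·-2448 = -604876
  a_13 = 3·-604876 + 4·-152689 + -1·-38524 + 1·-9735 = -2396595
  a_14 = 3·-2396595 + 4·-604876 + -1·-152689 + 1·-38524 = -9495124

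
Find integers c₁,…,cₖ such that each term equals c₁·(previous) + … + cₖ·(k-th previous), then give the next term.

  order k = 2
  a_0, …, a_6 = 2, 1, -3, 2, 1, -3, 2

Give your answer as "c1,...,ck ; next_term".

-1,-1 ; 1

  a_2 = -1·1 + -1·2 = -3
  a_3 = -1·-3 + -1·1 = 2
  a_4 = -1·2 + -1·-3 = 1
  a_5 = -1·1 + -1·2 = -3
  a_6 = -1·-3 + -1·1 = 2
  a_7 = -1·2 + -1·-3 = 1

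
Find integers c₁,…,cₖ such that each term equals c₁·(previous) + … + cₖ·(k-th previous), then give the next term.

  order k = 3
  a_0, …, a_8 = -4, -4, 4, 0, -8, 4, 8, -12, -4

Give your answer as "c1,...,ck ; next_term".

  a_3 = 0·4 + -1·-4 + 1·-4 = 0
  a_4 = 0·0 + -1·4 + 1·-4 = -8
  a_5 = 0·-8 + -1·0 + 1·4 = 4
  a_6 = 0·4 + -1·-8 + 1·0 = 8
  a_7 = 0·8 + -1·4 + 1·-8 = -12
  a_8 = 0·-12 + -1·8 + 1·4 = -4
  a_9 = 0·-4 + -1·-12 + 1·8 = 20

0,-1,1 ; 20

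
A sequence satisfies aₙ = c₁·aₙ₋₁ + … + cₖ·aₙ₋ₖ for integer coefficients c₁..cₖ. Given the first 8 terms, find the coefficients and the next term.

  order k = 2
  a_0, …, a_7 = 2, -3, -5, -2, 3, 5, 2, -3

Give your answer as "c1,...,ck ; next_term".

  a_2 = 1·-3 + -1·2 = -5
  a_3 = 1·-5 + -1·-3 = -2
  a_4 = 1·-2 + -1·-5 = 3
  a_5 = 1·3 + -1·-2 = 5
  a_6 = 1·5 + -1·3 = 2
  a_7 = 1·2 + -1·5 = -3
  a_8 = 1·-3 + -1·2 = -5

1,-1 ; -5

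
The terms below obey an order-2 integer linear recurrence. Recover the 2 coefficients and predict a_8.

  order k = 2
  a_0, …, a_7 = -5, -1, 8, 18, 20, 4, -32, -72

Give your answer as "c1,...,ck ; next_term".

2,-2 ; -80

  a_2 = 2·-1 + -2·-5 = 8
  a_3 = 2·8 + -2·-1 = 18
  a_4 = 2·18 + -2·8 = 20
  a_5 = 2·20 + -2·18 = 4
  a_6 = 2·4 + -2·20 = -32
  a_7 = 2·-32 + -2·4 = -72
  a_8 = 2·-72 + -2·-32 = -80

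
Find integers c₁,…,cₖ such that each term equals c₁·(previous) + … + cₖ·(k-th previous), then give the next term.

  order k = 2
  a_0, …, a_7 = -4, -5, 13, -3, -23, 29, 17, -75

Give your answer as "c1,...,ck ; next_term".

  a_2 = -1·-5 + -2·-4 = 13
  a_3 = -1·13 + -2·-5 = -3
  a_4 = -1·-3 + -2·13 = -23
  a_5 = -1·-23 + -2·-3 = 29
  a_6 = -1·29 + -2·-23 = 17
  a_7 = -1·17 + -2·29 = -75
  a_8 = -1·-75 + -2·17 = 41

-1,-2 ; 41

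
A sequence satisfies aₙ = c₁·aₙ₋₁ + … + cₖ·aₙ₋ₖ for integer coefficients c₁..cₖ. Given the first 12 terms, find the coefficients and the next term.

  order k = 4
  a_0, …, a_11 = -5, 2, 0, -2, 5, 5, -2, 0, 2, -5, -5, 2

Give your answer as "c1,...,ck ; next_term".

  a_4 = 1·-2 + -1·0 + 1·2 + -1·-5 = 5
  a_5 = 1·5 + -1·-2 + 1·0 + -1·2 = 5
  a_6 = 1·5 + -1·5 + 1·-2 + -1·0 = -2
  a_7 = 1·-2 + -1·5 + 1·5 + -1·-2 = 0
  a_8 = 1·0 + -1·-2 + 1·5 + -1·5 = 2
  a_9 = 1·2 + -1·0 + 1·-2 + -1·5 = -5
  a_10 = 1·-5 + -1·2 + 1·0 + -1·-2 = -5
  a_11 = 1·-5 + -1·-5 + 1·2 + -1·0 = 2
  a_12 = 1·2 + -1·-5 + 1·-5 + -1·2 = 0

1,-1,1,-1 ; 0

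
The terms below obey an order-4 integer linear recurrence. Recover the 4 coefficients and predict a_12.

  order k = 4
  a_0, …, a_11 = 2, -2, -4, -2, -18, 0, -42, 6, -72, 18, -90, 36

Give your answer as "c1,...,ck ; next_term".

0,3,0,-3 ; -54

  a_4 = 0·-2 + 3·-4 + 0·-2 + -3·2 = -18
  a_5 = 0·-18 + 3·-2 + 0·-4 + -3·-2 = 0
  a_6 = 0·0 + 3·-18 + 0·-2 + -3·-4 = -42
  a_7 = 0·-42 + 3·0 + 0·-18 + -3·-2 = 6
  a_8 = 0·6 + 3·-42 + 0·0 + -3·-18 = -72
  a_9 = 0·-72 + 3·6 + 0·-42 + -3·0 = 18
  a_10 = 0·18 + 3·-72 + 0·6 + -3·-42 = -90
  a_11 = 0·-90 + 3·18 + 0·-72 + -3·6 = 36
  a_12 = 0·36 + 3·-90 + 0·18 + -3·-72 = -54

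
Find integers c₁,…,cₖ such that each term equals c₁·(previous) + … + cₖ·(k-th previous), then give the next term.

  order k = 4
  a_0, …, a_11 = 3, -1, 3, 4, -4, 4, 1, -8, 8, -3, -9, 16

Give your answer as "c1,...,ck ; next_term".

0,0,1,-1 ; -11

  a_4 = 0·4 + 0·3 + 1·-1 + -1·3 = -4
  a_5 = 0·-4 + 0·4 + 1·3 + -1·-1 = 4
  a_6 = 0·4 + 0·-4 + 1·4 + -1·3 = 1
  a_7 = 0·1 + 0·4 + 1·-4 + -1·4 = -8
  a_8 = 0·-8 + 0·1 + 1·4 + -1·-4 = 8
  a_9 = 0·8 + 0·-8 + 1·1 + -1·4 = -3
  a_10 = 0·-3 + 0·8 + 1·-8 + -1·1 = -9
  a_11 = 0·-9 + 0·-3 + 1·8 + -1·-8 = 16
  a_12 = 0·16 + 0·-9 + 1·-3 + -1·8 = -11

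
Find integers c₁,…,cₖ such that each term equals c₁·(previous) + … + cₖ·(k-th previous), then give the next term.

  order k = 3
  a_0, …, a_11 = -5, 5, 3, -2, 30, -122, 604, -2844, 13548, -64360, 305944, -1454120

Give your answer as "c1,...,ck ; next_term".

-4,4,2 ; 6911536

  a_3 = -4·3 + 4·5 + 2·-5 = -2
  a_4 = -4·-2 + 4·3 + 2·5 = 30
  a_5 = -4·30 + 4·-2 + 2·3 = -122
  a_6 = -4·-122 + 4·30 + 2·-2 = 604
  a_7 = -4·604 + 4·-122 + 2·30 = -2844
  a_8 = -4·-2844 + 4·604 + 2·-122 = 13548
  a_9 = -4·13548 + 4·-2844 + 2·604 = -64360
  a_10 = -4·-64360 + 4·13548 + 2·-2844 = 305944
  a_11 = -4·305944 + 4·-64360 + 2·13548 = -1454120
  a_12 = -4·-1454120 + 4·305944 + 2·-64360 = 6911536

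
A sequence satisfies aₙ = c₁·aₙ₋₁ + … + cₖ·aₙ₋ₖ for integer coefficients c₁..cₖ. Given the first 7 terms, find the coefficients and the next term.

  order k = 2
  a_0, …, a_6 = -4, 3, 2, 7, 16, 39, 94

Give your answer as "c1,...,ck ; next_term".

  a_2 = 2·3 + 1·-4 = 2
  a_3 = 2·2 + 1·3 = 7
  a_4 = 2·7 + 1·2 = 16
  a_5 = 2·16 + 1·7 = 39
  a_6 = 2·39 + 1·16 = 94
  a_7 = 2·94 + 1·39 = 227

2,1 ; 227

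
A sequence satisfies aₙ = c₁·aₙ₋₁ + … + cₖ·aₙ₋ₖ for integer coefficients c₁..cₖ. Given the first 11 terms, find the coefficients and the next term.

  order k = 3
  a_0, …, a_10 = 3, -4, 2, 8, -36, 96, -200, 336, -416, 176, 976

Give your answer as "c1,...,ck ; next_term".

-3,-2,2 ; -4112

  a_3 = -3·2 + -2·-4 + 2·3 = 8
  a_4 = -3·8 + -2·2 + 2·-4 = -36
  a_5 = -3·-36 + -2·8 + 2·2 = 96
  a_6 = -3·96 + -2·-36 + 2·8 = -200
  a_7 = -3·-200 + -2·96 + 2·-36 = 336
  a_8 = -3·336 + -2·-200 + 2·96 = -416
  a_9 = -3·-416 + -2·336 + 2·-200 = 176
  a_10 = -3·176 + -2·-416 + 2·336 = 976
  a_11 = -3·976 + -2·176 + 2·-416 = -4112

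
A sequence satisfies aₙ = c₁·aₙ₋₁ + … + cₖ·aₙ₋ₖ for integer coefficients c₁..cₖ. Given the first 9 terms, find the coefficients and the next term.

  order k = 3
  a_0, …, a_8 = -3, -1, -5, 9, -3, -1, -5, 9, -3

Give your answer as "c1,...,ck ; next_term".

-1,-1,-1 ; -1

  a_3 = -1·-5 + -1·-1 + -1·-3 = 9
  a_4 = -1·9 + -1·-5 + -1·-1 = -3
  a_5 = -1·-3 + -1·9 + -1·-5 = -1
  a_6 = -1·-1 + -1·-3 + -1·9 = -5
  a_7 = -1·-5 + -1·-1 + -1·-3 = 9
  a_8 = -1·9 + -1·-5 + -1·-1 = -3
  a_9 = -1·-3 + -1·9 + -1·-5 = -1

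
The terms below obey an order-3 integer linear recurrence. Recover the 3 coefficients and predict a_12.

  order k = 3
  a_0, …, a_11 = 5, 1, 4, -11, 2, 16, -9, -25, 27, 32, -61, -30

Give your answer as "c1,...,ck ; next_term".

  a_3 = -1·4 + -2·1 + -1·5 = -11
  a_4 = -1·-11 + -2·4 + -1·1 = 2
  a_5 = -1·2 + -2·-11 + -1·4 = 16
  a_6 = -1·16 + -2·2 + -1·-11 = -9
  a_7 = -1·-9 + -2·16 + -1·2 = -25
  a_8 = -1·-25 + -2·-9 + -1·16 = 27
  a_9 = -1·27 + -2·-25 + -1·-9 = 32
  a_10 = -1·32 + -2·27 + -1·-25 = -61
  a_11 = -1·-61 + -2·32 + -1·27 = -30
  a_12 = -1·-30 + -2·-61 + -1·32 = 120

-1,-2,-1 ; 120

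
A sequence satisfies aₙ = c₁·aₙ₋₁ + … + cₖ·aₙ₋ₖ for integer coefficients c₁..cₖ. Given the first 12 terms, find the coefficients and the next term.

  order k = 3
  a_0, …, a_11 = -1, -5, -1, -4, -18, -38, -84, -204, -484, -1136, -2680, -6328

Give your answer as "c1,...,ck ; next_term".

  a_3 = 2·-1 + 0·-5 + 2·-1 = -4
  a_4 = 2·-4 + 0·-1 + 2·-5 = -18
  a_5 = 2·-18 + 0·-4 + 2·-1 = -38
  a_6 = 2·-38 + 0·-18 + 2·-4 = -84
  a_7 = 2·-84 + 0·-38 + 2·-18 = -204
  a_8 = 2·-204 + 0·-84 + 2·-38 = -484
  a_9 = 2·-484 + 0·-204 + 2·-84 = -1136
  a_10 = 2·-1136 + 0·-484 + 2·-204 = -2680
  a_11 = 2·-2680 + 0·-1136 + 2·-484 = -6328
  a_12 = 2·-6328 + 0·-2680 + 2·-1136 = -14928

2,0,2 ; -14928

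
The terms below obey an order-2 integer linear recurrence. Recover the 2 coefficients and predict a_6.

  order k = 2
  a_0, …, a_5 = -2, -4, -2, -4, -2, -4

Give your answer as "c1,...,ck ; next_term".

  a_2 = 0·-4 + 1·-2 = -2
  a_3 = 0·-2 + 1·-4 = -4
  a_4 = 0·-4 + 1·-2 = -2
  a_5 = 0·-2 + 1·-4 = -4
  a_6 = 0·-4 + 1·-2 = -2

0,1 ; -2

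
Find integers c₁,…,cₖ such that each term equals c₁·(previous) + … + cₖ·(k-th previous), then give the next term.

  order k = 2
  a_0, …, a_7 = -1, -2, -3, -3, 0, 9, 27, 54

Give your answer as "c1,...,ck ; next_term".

3,-3 ; 81

  a_2 = 3·-2 + -3·-1 = -3
  a_3 = 3·-3 + -3·-2 = -3
  a_4 = 3·-3 + -3·-3 = 0
  a_5 = 3·0 + -3·-3 = 9
  a_6 = 3·9 + -3·0 = 27
  a_7 = 3·27 + -3·9 = 54
  a_8 = 3·54 + -3·27 = 81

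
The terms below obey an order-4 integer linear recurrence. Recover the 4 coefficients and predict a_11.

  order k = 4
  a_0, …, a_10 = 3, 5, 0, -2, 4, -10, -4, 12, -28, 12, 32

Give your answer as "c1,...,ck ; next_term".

0,0,2,-2 ; -80

  a_4 = 0·-2 + 0·0 + 2·5 + -2·3 = 4
  a_5 = 0·4 + 0·-2 + 2·0 + -2·5 = -10
  a_6 = 0·-10 + 0·4 + 2·-2 + -2·0 = -4
  a_7 = 0·-4 + 0·-10 + 2·4 + -2·-2 = 12
  a_8 = 0·12 + 0·-4 + 2·-10 + -2·4 = -28
  a_9 = 0·-28 + 0·12 + 2·-4 + -2·-10 = 12
  a_10 = 0·12 + 0·-28 + 2·12 + -2·-4 = 32
  a_11 = 0·32 + 0·12 + 2·-28 + -2·12 = -80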